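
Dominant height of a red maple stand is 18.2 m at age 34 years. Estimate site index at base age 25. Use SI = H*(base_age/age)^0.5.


Formula: SI = H_dom * (base_age / age)^0.5
Age ratio = 25 / 34 = 0.73529
sqrt(age_ratio) = 0.85749
SI = 18.2 * 0.85749 = 15.6 m

15.6


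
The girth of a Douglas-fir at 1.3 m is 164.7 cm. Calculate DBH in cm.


Formula: DBH = C / pi
DBH = 164.7 / pi
pi = 3.14159...
DBH = 52.4 cm

52.4


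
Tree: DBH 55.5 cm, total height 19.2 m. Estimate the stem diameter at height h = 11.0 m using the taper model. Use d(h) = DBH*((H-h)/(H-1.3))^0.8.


Taper: d(h) = DBH * ((H - h) / (H - 1.3))^0.8
Numerator = H - h = 19.2 - 11.0 = 8.2 m
Denominator = H - 1.3 = 19.2 - 1.3 = 17.9 m
Ratio = 8.2 / 17.9 = 0.4581
d = 55.5 * 0.4581^0.8 = 29.7 cm

29.7


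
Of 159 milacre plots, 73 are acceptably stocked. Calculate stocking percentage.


Formula: Stocking % = stocked plots / total plots * 100
Stocking = 73 / 159 * 100
Stocking = 0.4591 * 100 = 45.9%

45.9


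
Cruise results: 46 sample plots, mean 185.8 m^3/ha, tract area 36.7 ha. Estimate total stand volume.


Formula: Total Volume = Mean Volume per ha * Total Area
Total Volume = 185.8 m^3/ha * 36.7 ha
Total Volume = 6819 m^3

6819


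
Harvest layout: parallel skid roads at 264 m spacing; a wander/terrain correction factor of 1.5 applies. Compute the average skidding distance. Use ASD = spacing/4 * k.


Formula: ASD = (spacing / 4) * correction
Uncorrected distance = spacing / 4 = 264 / 4 = 66 m
ASD = 66 * 1.5 = 99 m

99


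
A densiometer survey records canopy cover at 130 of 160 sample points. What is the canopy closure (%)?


Formula: Canopy closure = covered points / total points * 100
Closure = 130 / 160 * 100
Closure = 0.8125 * 100 = 81.3%

81.3


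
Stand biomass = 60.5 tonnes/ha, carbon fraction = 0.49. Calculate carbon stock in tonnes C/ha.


Formula: Carbon Stock = Biomass * Carbon Fraction
C = 60.5 t/ha * 0.49
C = 29.6 t C/ha

29.6


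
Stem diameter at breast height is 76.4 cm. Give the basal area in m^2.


Formula: BA = pi * (DBH/2)^2 / 10000  (cm^2 to m^2)
Radius = DBH/2 = 76.4/2 = 38.2 cm
BA = pi * 38.2^2 / 10000
   = 4584.3377 cm^2 / 10000
   = 0.4584 m^2

0.4584


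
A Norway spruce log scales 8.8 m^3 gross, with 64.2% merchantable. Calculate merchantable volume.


Formula: MV = V_total * (merchantable_pct / 100)
Merchantable fraction = 64.2% / 100 = 0.642
MV = 8.8 m^3 * 0.642 = 5.65 m^3

5.65


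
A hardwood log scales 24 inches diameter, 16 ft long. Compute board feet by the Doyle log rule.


Doyle: BF = (D - 4)^2 * L / 16
Adjusted diameter = 24 - 4 = 20 in
(D-4)^2 = 20^2 = 400
BF = 400 * 16 / 16 = 400 BF

400


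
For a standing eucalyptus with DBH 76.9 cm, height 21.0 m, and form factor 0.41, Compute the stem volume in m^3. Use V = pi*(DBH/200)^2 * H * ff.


Formula: V = pi * (DBH/200)^2 * H * ff
Radius = DBH/200 = 76.9/200 = 0.3845 m
Radius^2 = 0.3845^2 = 0.14784025 m^2
V = pi * 0.14784025 * 21.0 * 0.41
V = 3.999 m^3

3.999


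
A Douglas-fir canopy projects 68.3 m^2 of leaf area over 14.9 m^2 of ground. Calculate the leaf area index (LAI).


Formula: LAI = total leaf area / ground area  (dimensionless)
LAI = 68.3 m^2 / 14.9 m^2
LAI = 4.58

4.58


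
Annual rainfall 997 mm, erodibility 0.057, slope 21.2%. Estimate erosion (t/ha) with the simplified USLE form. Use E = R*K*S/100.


Formula: E = R * K * S / 100  (simplified USLE)
R * K = 997 * 0.057 = 56.829
E = 56.829 * 21.2 / 100 = 12.05 t/ha

12.05


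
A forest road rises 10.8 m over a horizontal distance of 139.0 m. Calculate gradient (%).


Formula: Gradient = rise / run * 100
Gradient = 10.8 / 139.0 * 100 = 7.8%

7.8


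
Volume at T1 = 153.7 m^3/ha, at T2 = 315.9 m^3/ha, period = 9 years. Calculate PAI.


Formula: PAI = (V_T2 - V_T1) / (T2 - T1)
Volume increment = 315.9 - 153.7 = 162.2 m^3/ha
PAI = 162.2 / 9 = 18.02 m^3/ha/year

18.02


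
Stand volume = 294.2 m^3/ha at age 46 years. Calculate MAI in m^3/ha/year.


Formula: MAI = Total Volume / Stand Age
MAI = 294.2 m^3/ha / 46 years
MAI = 6.4 m^3/ha/year

6.4


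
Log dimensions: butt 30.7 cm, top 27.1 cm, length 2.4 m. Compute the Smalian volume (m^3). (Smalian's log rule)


Smalian: V = (A1 + A2)/2 * L,  A = pi*(D/200)^2
A1 = pi*(30.7/200)^2 = 0.074023 m^2
A2 = pi*(27.1/200)^2 = 0.05768 m^2
V = (0.074023+0.05768)/2*2.4 = 0.158 m^3

0.158


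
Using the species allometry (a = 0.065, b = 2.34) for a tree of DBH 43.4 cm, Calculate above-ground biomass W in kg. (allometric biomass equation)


Formula: W = a * DBH^b  (allometric power law)
DBH^b = 43.4^2.34 = 6787.752
W = 0.065 * 6787.752 = 441.2 kg

441.2


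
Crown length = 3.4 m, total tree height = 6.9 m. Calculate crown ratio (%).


Formula: Crown Ratio = (Crown Length / Total Height) * 100
CR = (3.4 m / 6.9 m) * 100
CR = 0.4928 * 100 = 49.3%

49.3


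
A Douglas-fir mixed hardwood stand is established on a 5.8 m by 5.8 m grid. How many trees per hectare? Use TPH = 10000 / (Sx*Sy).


Formula: TPH = 10000 m^2/ha / (spacing_x * spacing_y)
Area per tree = 5.8 m * 5.8 m = 33.64 m^2
TPH = 10000 / 33.64 = 297 trees/ha

297


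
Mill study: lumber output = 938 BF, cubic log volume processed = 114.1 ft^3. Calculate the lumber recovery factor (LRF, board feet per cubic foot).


Formula: LRF = Lumber Output (BF) / Log Input (ft^3)
LRF = 938 BF / 114.1 ft^3
LRF = 8.22 BF/ft^3

8.22


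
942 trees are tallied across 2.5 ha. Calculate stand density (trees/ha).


Formula: Stand Density = N_trees / Area_ha
Density = 942 trees / 2.5 ha
Density = 377 trees/ha

377


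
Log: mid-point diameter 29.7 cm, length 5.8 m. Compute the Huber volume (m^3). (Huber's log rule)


Huber: V = Am * L,  Am = pi*(Dm/200)^2
Am = pi*(29.7/200)^2 = 0.069279 m^2
V = 0.069279*5.8 = 0.4018 m^3

0.4018


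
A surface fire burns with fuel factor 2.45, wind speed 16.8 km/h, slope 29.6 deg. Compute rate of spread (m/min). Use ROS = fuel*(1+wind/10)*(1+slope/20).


Formula: ROS = fuel * (1 + wind/10) * (1 + slope/20)
Wind factor = 1 + 16.8/10 = 2.68
Slope factor = 1 + 29.6/20 = 2.48
ROS = 2.45 * 2.68 * 2.48 = 16.28 m/min

16.28


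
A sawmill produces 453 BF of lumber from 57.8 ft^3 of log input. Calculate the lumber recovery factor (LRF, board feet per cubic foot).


Formula: LRF = Lumber Output (BF) / Log Input (ft^3)
LRF = 453 BF / 57.8 ft^3
LRF = 7.84 BF/ft^3

7.84


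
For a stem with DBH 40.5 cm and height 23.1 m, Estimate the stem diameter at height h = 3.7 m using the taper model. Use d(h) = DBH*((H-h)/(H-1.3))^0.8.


Taper: d(h) = DBH * ((H - h) / (H - 1.3))^0.8
Numerator = H - h = 23.1 - 3.7 = 19.4 m
Denominator = H - 1.3 = 23.1 - 1.3 = 21.8 m
Ratio = 19.4 / 21.8 = 0.88991
d = 40.5 * 0.88991^0.8 = 36.9 cm

36.9


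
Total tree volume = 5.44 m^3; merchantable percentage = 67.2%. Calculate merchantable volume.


Formula: MV = V_total * (merchantable_pct / 100)
Merchantable fraction = 67.2% / 100 = 0.672
MV = 5.44 m^3 * 0.672 = 3.656 m^3

3.656


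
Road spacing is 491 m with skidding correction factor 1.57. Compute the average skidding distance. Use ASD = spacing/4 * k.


Formula: ASD = (spacing / 4) * correction
Uncorrected distance = spacing / 4 = 491 / 4 = 122.75 m
ASD = 122.75 * 1.57 = 193 m

193


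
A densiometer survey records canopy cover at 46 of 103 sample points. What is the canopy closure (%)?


Formula: Canopy closure = covered points / total points * 100
Closure = 46 / 103 * 100
Closure = 0.4466 * 100 = 44.7%

44.7


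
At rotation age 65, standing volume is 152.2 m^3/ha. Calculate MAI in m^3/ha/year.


Formula: MAI = Total Volume / Stand Age
MAI = 152.2 m^3/ha / 65 years
MAI = 2.34 m^3/ha/year

2.34


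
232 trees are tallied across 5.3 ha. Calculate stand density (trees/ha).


Formula: Stand Density = N_trees / Area_ha
Density = 232 trees / 5.3 ha
Density = 44 trees/ha

44


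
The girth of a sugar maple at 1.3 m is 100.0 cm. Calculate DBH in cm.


Formula: DBH = C / pi
DBH = 100.0 / pi
pi = 3.14159...
DBH = 31.8 cm

31.8


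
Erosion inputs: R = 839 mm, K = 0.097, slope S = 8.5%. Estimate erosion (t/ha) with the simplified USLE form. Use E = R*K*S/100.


Formula: E = R * K * S / 100  (simplified USLE)
R * K = 839 * 0.097 = 81.383
E = 81.383 * 8.5 / 100 = 6.92 t/ha

6.92


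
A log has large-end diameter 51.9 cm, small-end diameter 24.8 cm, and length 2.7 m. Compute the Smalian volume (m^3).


Smalian: V = (A1 + A2)/2 * L,  A = pi*(D/200)^2
A1 = pi*(51.9/200)^2 = 0.211556 m^2
A2 = pi*(24.8/200)^2 = 0.048305 m^2
V = (0.211556+0.048305)/2*2.7 = 0.3508 m^3

0.3508


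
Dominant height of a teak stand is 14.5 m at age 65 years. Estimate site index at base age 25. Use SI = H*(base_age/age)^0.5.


Formula: SI = H_dom * (base_age / age)^0.5
Age ratio = 25 / 65 = 0.38462
sqrt(age_ratio) = 0.62017
SI = 14.5 * 0.62017 = 9.0 m

9.0


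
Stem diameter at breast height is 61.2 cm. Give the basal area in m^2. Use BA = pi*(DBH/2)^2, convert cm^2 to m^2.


Formula: BA = pi * (DBH/2)^2 / 10000  (cm^2 to m^2)
Radius = DBH/2 = 61.2/2 = 30.6 cm
BA = pi * 30.6^2 / 10000
   = 2941.6617 cm^2 / 10000
   = 0.2942 m^2

0.2942


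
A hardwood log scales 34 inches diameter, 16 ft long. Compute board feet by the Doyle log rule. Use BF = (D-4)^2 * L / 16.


Doyle: BF = (D - 4)^2 * L / 16
Adjusted diameter = 34 - 4 = 30 in
(D-4)^2 = 30^2 = 900
BF = 900 * 16 / 16 = 900 BF

900


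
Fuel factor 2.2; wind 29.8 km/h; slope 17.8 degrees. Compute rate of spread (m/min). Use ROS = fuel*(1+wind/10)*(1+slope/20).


Formula: ROS = fuel * (1 + wind/10) * (1 + slope/20)
Wind factor = 1 + 29.8/10 = 3.98
Slope factor = 1 + 17.8/20 = 1.89
ROS = 2.2 * 3.98 * 1.89 = 16.55 m/min

16.55


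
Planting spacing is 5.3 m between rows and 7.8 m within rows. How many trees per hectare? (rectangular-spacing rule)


Formula: TPH = 10000 m^2/ha / (spacing_x * spacing_y)
Area per tree = 5.3 m * 7.8 m = 41.34 m^2
TPH = 10000 / 41.34 = 242 trees/ha

242


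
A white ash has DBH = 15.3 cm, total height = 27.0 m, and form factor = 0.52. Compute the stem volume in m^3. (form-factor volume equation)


Formula: V = pi * (DBH/200)^2 * H * ff
Radius = DBH/200 = 15.3/200 = 0.0765 m
Radius^2 = 0.0765^2 = 0.00585225 m^2
V = pi * 0.00585225 * 27.0 * 0.52
V = 0.258 m^3

0.258


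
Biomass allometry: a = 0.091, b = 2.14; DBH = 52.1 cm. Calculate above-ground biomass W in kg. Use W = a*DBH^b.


Formula: W = a * DBH^b  (allometric power law)
DBH^b = 52.1^2.14 = 4720.9862
W = 0.091 * 4720.9862 = 429.6 kg

429.6


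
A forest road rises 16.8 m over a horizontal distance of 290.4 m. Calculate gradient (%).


Formula: Gradient = rise / run * 100
Gradient = 16.8 / 290.4 * 100 = 5.8%

5.8


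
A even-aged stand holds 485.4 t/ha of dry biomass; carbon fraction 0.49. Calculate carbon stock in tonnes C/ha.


Formula: Carbon Stock = Biomass * Carbon Fraction
C = 485.4 t/ha * 0.49
C = 237.8 t C/ha

237.8


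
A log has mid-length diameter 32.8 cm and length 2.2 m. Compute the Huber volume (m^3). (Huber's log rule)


Huber: V = Am * L,  Am = pi*(Dm/200)^2
Am = pi*(32.8/200)^2 = 0.084496 m^2
V = 0.084496*2.2 = 0.1859 m^3

0.1859


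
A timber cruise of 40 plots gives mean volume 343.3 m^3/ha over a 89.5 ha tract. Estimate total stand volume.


Formula: Total Volume = Mean Volume per ha * Total Area
Total Volume = 343.3 m^3/ha * 89.5 ha
Total Volume = 30725 m^3

30725


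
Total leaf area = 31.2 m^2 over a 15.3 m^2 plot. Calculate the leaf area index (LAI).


Formula: LAI = total leaf area / ground area  (dimensionless)
LAI = 31.2 m^2 / 15.3 m^2
LAI = 2.04

2.04


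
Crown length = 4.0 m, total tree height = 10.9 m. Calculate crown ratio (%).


Formula: Crown Ratio = (Crown Length / Total Height) * 100
CR = (4.0 m / 10.9 m) * 100
CR = 0.367 * 100 = 36.7%

36.7


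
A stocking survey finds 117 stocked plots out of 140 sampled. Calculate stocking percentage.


Formula: Stocking % = stocked plots / total plots * 100
Stocking = 117 / 140 * 100
Stocking = 0.8357 * 100 = 83.6%

83.6


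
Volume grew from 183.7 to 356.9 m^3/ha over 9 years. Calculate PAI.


Formula: PAI = (V_T2 - V_T1) / (T2 - T1)
Volume increment = 356.9 - 183.7 = 173.2 m^3/ha
PAI = 173.2 / 9 = 19.24 m^3/ha/year

19.24


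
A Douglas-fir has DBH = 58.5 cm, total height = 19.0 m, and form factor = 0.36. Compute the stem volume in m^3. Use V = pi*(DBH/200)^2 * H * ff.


Formula: V = pi * (DBH/200)^2 * H * ff
Radius = DBH/200 = 58.5/200 = 0.2925 m
Radius^2 = 0.2925^2 = 0.08555625 m^2
V = pi * 0.08555625 * 19.0 * 0.36
V = 1.838 m^3

1.838


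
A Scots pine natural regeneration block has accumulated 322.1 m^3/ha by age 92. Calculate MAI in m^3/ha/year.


Formula: MAI = Total Volume / Stand Age
MAI = 322.1 m^3/ha / 92 years
MAI = 3.5 m^3/ha/year

3.5


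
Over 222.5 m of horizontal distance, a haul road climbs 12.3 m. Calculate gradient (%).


Formula: Gradient = rise / run * 100
Gradient = 12.3 / 222.5 * 100 = 5.5%

5.5


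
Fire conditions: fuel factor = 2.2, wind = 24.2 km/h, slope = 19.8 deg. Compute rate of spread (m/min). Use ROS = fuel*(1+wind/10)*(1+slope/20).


Formula: ROS = fuel * (1 + wind/10) * (1 + slope/20)
Wind factor = 1 + 24.2/10 = 3.42
Slope factor = 1 + 19.8/20 = 1.99
ROS = 2.2 * 3.42 * 1.99 = 14.97 m/min

14.97


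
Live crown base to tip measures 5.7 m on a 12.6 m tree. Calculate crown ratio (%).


Formula: Crown Ratio = (Crown Length / Total Height) * 100
CR = (5.7 m / 12.6 m) * 100
CR = 0.4524 * 100 = 45.2%

45.2


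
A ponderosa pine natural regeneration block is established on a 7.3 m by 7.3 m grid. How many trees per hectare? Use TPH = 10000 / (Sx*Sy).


Formula: TPH = 10000 m^2/ha / (spacing_x * spacing_y)
Area per tree = 7.3 m * 7.3 m = 53.29 m^2
TPH = 10000 / 53.29 = 188 trees/ha

188


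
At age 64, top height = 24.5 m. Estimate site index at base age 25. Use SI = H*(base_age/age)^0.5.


Formula: SI = H_dom * (base_age / age)^0.5
Age ratio = 25 / 64 = 0.39062
sqrt(age_ratio) = 0.625
SI = 24.5 * 0.625 = 15.3 m

15.3


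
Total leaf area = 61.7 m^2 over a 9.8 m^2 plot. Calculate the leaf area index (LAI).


Formula: LAI = total leaf area / ground area  (dimensionless)
LAI = 61.7 m^2 / 9.8 m^2
LAI = 6.3

6.3


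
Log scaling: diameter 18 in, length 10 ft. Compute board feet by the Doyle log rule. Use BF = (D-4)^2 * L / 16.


Doyle: BF = (D - 4)^2 * L / 16
Adjusted diameter = 18 - 4 = 14 in
(D-4)^2 = 14^2 = 196
BF = 196 * 10 / 16 = 123 BF

123


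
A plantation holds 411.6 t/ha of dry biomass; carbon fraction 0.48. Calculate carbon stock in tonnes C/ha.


Formula: Carbon Stock = Biomass * Carbon Fraction
C = 411.6 t/ha * 0.48
C = 197.6 t C/ha

197.6


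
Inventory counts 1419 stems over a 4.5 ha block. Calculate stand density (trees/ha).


Formula: Stand Density = N_trees / Area_ha
Density = 1419 trees / 4.5 ha
Density = 315 trees/ha

315


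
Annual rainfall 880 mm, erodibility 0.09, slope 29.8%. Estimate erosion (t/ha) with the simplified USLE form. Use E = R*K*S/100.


Formula: E = R * K * S / 100  (simplified USLE)
R * K = 880 * 0.09 = 79.2
E = 79.2 * 29.8 / 100 = 23.6 t/ha

23.6


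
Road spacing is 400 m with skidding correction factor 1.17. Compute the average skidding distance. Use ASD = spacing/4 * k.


Formula: ASD = (spacing / 4) * correction
Uncorrected distance = spacing / 4 = 400 / 4 = 100 m
ASD = 100 * 1.17 = 117 m

117


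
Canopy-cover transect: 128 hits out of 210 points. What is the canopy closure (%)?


Formula: Canopy closure = covered points / total points * 100
Closure = 128 / 210 * 100
Closure = 0.6095 * 100 = 61.0%

61.0


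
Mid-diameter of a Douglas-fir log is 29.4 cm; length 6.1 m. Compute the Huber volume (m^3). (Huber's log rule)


Huber: V = Am * L,  Am = pi*(Dm/200)^2
Am = pi*(29.4/200)^2 = 0.067887 m^2
V = 0.067887*6.1 = 0.4141 m^3

0.4141


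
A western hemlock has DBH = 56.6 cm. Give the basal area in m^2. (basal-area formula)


Formula: BA = pi * (DBH/2)^2 / 10000  (cm^2 to m^2)
Radius = DBH/2 = 56.6/2 = 28.3 cm
BA = pi * 28.3^2 / 10000
   = 2516.0701 cm^2 / 10000
   = 0.2516 m^2

0.2516


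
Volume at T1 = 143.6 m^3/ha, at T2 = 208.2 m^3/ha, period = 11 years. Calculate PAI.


Formula: PAI = (V_T2 - V_T1) / (T2 - T1)
Volume increment = 208.2 - 143.6 = 64.6 m^3/ha
PAI = 64.6 / 11 = 5.87 m^3/ha/year

5.87


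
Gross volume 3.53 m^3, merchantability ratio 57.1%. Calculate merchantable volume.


Formula: MV = V_total * (merchantable_pct / 100)
Merchantable fraction = 57.1% / 100 = 0.571
MV = 3.53 m^3 * 0.571 = 2.016 m^3

2.016


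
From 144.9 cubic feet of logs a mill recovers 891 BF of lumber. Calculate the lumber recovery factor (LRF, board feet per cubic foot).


Formula: LRF = Lumber Output (BF) / Log Input (ft^3)
LRF = 891 BF / 144.9 ft^3
LRF = 6.15 BF/ft^3

6.15


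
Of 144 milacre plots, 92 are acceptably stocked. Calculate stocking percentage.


Formula: Stocking % = stocked plots / total plots * 100
Stocking = 92 / 144 * 100
Stocking = 0.6389 * 100 = 63.9%

63.9


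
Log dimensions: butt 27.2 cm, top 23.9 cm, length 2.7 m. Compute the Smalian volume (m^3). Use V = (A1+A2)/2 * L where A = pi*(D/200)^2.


Smalian: V = (A1 + A2)/2 * L,  A = pi*(D/200)^2
A1 = pi*(27.2/200)^2 = 0.058107 m^2
A2 = pi*(23.9/200)^2 = 0.044863 m^2
V = (0.058107+0.044863)/2*2.7 = 0.139 m^3

0.139


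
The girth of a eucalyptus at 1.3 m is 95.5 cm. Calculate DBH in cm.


Formula: DBH = C / pi
DBH = 95.5 / pi
pi = 3.14159...
DBH = 30.4 cm

30.4


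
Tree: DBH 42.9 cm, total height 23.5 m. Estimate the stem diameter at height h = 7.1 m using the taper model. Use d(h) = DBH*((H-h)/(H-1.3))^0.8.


Taper: d(h) = DBH * ((H - h) / (H - 1.3))^0.8
Numerator = H - h = 23.5 - 7.1 = 16.4 m
Denominator = H - 1.3 = 23.5 - 1.3 = 22.2 m
Ratio = 16.4 / 22.2 = 0.73874
d = 42.9 * 0.73874^0.8 = 33.7 cm

33.7


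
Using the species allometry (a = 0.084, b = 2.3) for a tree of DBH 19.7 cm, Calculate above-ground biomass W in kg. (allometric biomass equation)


Formula: W = a * DBH^b  (allometric power law)
DBH^b = 19.7^2.3 = 949.0133
W = 0.084 * 949.0133 = 79.7 kg

79.7


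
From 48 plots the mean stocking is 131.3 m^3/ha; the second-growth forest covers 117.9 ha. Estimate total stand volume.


Formula: Total Volume = Mean Volume per ha * Total Area
Total Volume = 131.3 m^3/ha * 117.9 ha
Total Volume = 15480 m^3

15480


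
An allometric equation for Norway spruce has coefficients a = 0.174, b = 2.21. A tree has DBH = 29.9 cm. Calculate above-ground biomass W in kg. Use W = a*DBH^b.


Formula: W = a * DBH^b  (allometric power law)
DBH^b = 29.9^2.21 = 1824.8759
W = 0.174 * 1824.8759 = 317.5 kg

317.5


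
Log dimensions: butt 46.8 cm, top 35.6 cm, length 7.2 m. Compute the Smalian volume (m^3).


Smalian: V = (A1 + A2)/2 * L,  A = pi*(D/200)^2
A1 = pi*(46.8/200)^2 = 0.172021 m^2
A2 = pi*(35.6/200)^2 = 0.099538 m^2
V = (0.172021+0.099538)/2*7.2 = 0.9776 m^3

0.9776


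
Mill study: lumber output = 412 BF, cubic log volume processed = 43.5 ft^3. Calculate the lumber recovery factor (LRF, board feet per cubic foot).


Formula: LRF = Lumber Output (BF) / Log Input (ft^3)
LRF = 412 BF / 43.5 ft^3
LRF = 9.47 BF/ft^3

9.47


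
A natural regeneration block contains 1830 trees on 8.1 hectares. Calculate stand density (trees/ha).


Formula: Stand Density = N_trees / Area_ha
Density = 1830 trees / 8.1 ha
Density = 226 trees/ha

226


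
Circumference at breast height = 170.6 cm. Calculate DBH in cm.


Formula: DBH = C / pi
DBH = 170.6 / pi
pi = 3.14159...
DBH = 54.3 cm

54.3


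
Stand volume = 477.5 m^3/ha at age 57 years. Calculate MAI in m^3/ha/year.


Formula: MAI = Total Volume / Stand Age
MAI = 477.5 m^3/ha / 57 years
MAI = 8.38 m^3/ha/year

8.38


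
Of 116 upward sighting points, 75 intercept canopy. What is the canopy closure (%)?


Formula: Canopy closure = covered points / total points * 100
Closure = 75 / 116 * 100
Closure = 0.6466 * 100 = 64.7%

64.7


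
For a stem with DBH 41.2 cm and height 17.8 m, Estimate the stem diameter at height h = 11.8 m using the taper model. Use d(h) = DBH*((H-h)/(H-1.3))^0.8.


Taper: d(h) = DBH * ((H - h) / (H - 1.3))^0.8
Numerator = H - h = 17.8 - 11.8 = 6.0 m
Denominator = H - 1.3 = 17.8 - 1.3 = 16.5 m
Ratio = 6.0 / 16.5 = 0.36364
d = 41.2 * 0.36364^0.8 = 18.3 cm

18.3


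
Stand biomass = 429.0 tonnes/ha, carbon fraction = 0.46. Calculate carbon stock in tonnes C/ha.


Formula: Carbon Stock = Biomass * Carbon Fraction
C = 429.0 t/ha * 0.46
C = 197.3 t C/ha

197.3


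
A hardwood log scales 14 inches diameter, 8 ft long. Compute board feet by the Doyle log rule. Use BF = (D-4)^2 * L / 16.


Doyle: BF = (D - 4)^2 * L / 16
Adjusted diameter = 14 - 4 = 10 in
(D-4)^2 = 10^2 = 100
BF = 100 * 8 / 16 = 50 BF

50


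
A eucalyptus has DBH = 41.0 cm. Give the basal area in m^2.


Formula: BA = pi * (DBH/2)^2 / 10000  (cm^2 to m^2)
Radius = DBH/2 = 41.0/2 = 20.5 cm
BA = pi * 20.5^2 / 10000
   = 1320.2543 cm^2 / 10000
   = 0.132 m^2

0.132


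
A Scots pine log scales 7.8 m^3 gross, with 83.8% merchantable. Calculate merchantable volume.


Formula: MV = V_total * (merchantable_pct / 100)
Merchantable fraction = 83.8% / 100 = 0.838
MV = 7.8 m^3 * 0.838 = 6.536 m^3

6.536


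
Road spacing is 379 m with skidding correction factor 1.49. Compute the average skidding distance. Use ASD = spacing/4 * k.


Formula: ASD = (spacing / 4) * correction
Uncorrected distance = spacing / 4 = 379 / 4 = 94.75 m
ASD = 94.75 * 1.49 = 141 m

141


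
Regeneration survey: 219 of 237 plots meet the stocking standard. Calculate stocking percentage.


Formula: Stocking % = stocked plots / total plots * 100
Stocking = 219 / 237 * 100
Stocking = 0.9241 * 100 = 92.4%

92.4


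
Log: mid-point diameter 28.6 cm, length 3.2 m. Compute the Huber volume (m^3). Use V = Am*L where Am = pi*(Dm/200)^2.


Huber: V = Am * L,  Am = pi*(Dm/200)^2
Am = pi*(28.6/200)^2 = 0.064242 m^2
V = 0.064242*3.2 = 0.2056 m^3

0.2056


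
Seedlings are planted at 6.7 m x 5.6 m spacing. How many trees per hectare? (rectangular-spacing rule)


Formula: TPH = 10000 m^2/ha / (spacing_x * spacing_y)
Area per tree = 6.7 m * 5.6 m = 37.52 m^2
TPH = 10000 / 37.52 = 267 trees/ha

267


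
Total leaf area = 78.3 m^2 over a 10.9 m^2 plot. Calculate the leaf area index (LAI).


Formula: LAI = total leaf area / ground area  (dimensionless)
LAI = 78.3 m^2 / 10.9 m^2
LAI = 7.18

7.18


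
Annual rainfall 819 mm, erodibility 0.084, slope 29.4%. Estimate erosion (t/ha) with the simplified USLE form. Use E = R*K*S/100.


Formula: E = R * K * S / 100  (simplified USLE)
R * K = 819 * 0.084 = 68.796
E = 68.796 * 29.4 / 100 = 20.23 t/ha

20.23


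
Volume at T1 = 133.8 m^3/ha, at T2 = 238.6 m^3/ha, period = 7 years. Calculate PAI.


Formula: PAI = (V_T2 - V_T1) / (T2 - T1)
Volume increment = 238.6 - 133.8 = 104.8 m^3/ha
PAI = 104.8 / 7 = 14.97 m^3/ha/year

14.97


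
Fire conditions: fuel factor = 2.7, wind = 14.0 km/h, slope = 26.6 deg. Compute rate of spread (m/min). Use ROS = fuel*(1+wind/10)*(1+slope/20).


Formula: ROS = fuel * (1 + wind/10) * (1 + slope/20)
Wind factor = 1 + 14.0/10 = 2.4
Slope factor = 1 + 26.6/20 = 2.33
ROS = 2.7 * 2.4 * 2.33 = 15.1 m/min

15.1


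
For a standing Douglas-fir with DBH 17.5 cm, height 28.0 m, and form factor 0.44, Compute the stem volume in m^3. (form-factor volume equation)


Formula: V = pi * (DBH/200)^2 * H * ff
Radius = DBH/200 = 17.5/200 = 0.0875 m
Radius^2 = 0.0875^2 = 0.00765625 m^2
V = pi * 0.00765625 * 28.0 * 0.44
V = 0.296 m^3

0.296


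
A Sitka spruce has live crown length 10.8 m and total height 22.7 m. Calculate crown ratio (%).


Formula: Crown Ratio = (Crown Length / Total Height) * 100
CR = (10.8 m / 22.7 m) * 100
CR = 0.4758 * 100 = 47.6%

47.6


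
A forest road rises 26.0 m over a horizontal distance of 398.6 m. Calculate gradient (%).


Formula: Gradient = rise / run * 100
Gradient = 26.0 / 398.6 * 100 = 6.5%

6.5


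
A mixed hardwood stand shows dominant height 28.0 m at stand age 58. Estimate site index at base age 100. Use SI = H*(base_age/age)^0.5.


Formula: SI = H_dom * (base_age / age)^0.5
Age ratio = 100 / 58 = 1.72414
sqrt(age_ratio) = 1.31306
SI = 28.0 * 1.31306 = 36.8 m

36.8


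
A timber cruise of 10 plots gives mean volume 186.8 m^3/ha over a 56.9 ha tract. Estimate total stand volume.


Formula: Total Volume = Mean Volume per ha * Total Area
Total Volume = 186.8 m^3/ha * 56.9 ha
Total Volume = 10629 m^3

10629


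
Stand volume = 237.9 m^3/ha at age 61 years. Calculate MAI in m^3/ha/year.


Formula: MAI = Total Volume / Stand Age
MAI = 237.9 m^3/ha / 61 years
MAI = 3.9 m^3/ha/year

3.9


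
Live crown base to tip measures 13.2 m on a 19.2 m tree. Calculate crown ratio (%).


Formula: Crown Ratio = (Crown Length / Total Height) * 100
CR = (13.2 m / 19.2 m) * 100
CR = 0.6875 * 100 = 68.8%

68.8


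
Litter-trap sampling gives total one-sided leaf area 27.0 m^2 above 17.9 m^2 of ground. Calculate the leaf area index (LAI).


Formula: LAI = total leaf area / ground area  (dimensionless)
LAI = 27.0 m^2 / 17.9 m^2
LAI = 1.51

1.51


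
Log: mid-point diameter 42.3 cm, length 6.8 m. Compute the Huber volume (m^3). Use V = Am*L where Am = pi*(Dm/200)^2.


Huber: V = Am * L,  Am = pi*(Dm/200)^2
Am = pi*(42.3/200)^2 = 0.140531 m^2
V = 0.140531*6.8 = 0.9556 m^3

0.9556


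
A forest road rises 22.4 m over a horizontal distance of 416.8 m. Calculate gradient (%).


Formula: Gradient = rise / run * 100
Gradient = 22.4 / 416.8 * 100 = 5.4%

5.4


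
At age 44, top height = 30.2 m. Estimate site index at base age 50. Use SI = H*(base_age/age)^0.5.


Formula: SI = H_dom * (base_age / age)^0.5
Age ratio = 50 / 44 = 1.13636
sqrt(age_ratio) = 1.066
SI = 30.2 * 1.066 = 32.2 m

32.2


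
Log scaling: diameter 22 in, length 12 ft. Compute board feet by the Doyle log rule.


Doyle: BF = (D - 4)^2 * L / 16
Adjusted diameter = 22 - 4 = 18 in
(D-4)^2 = 18^2 = 324
BF = 324 * 12 / 16 = 243 BF

243


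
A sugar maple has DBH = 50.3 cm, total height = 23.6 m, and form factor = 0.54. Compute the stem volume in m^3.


Formula: V = pi * (DBH/200)^2 * H * ff
Radius = DBH/200 = 50.3/200 = 0.2515 m
Radius^2 = 0.2515^2 = 0.06325225 m^2
V = pi * 0.06325225 * 23.6 * 0.54
V = 2.532 m^3

2.532


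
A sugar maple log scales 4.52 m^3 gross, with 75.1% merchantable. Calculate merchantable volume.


Formula: MV = V_total * (merchantable_pct / 100)
Merchantable fraction = 75.1% / 100 = 0.751
MV = 4.52 m^3 * 0.751 = 3.395 m^3

3.395


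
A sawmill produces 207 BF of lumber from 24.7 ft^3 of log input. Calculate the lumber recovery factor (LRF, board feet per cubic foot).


Formula: LRF = Lumber Output (BF) / Log Input (ft^3)
LRF = 207 BF / 24.7 ft^3
LRF = 8.38 BF/ft^3

8.38


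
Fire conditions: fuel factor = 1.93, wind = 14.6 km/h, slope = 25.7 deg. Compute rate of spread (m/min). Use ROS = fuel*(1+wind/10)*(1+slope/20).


Formula: ROS = fuel * (1 + wind/10) * (1 + slope/20)
Wind factor = 1 + 14.6/10 = 2.46
Slope factor = 1 + 25.7/20 = 2.285
ROS = 1.93 * 2.46 * 2.285 = 10.85 m/min

10.85


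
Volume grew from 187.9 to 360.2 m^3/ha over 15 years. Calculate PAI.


Formula: PAI = (V_T2 - V_T1) / (T2 - T1)
Volume increment = 360.2 - 187.9 = 172.3 m^3/ha
PAI = 172.3 / 15 = 11.49 m^3/ha/year

11.49


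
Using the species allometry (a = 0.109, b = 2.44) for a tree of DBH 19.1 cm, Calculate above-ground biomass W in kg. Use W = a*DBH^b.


Formula: W = a * DBH^b  (allometric power law)
DBH^b = 19.1^2.44 = 1335.7384
W = 0.109 * 1335.7384 = 145.6 kg

145.6


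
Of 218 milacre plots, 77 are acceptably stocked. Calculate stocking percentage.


Formula: Stocking % = stocked plots / total plots * 100
Stocking = 77 / 218 * 100
Stocking = 0.3532 * 100 = 35.3%

35.3


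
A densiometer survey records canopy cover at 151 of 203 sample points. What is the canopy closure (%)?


Formula: Canopy closure = covered points / total points * 100
Closure = 151 / 203 * 100
Closure = 0.7438 * 100 = 74.4%

74.4


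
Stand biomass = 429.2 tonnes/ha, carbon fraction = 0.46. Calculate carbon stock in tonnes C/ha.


Formula: Carbon Stock = Biomass * Carbon Fraction
C = 429.2 t/ha * 0.46
C = 197.4 t C/ha

197.4


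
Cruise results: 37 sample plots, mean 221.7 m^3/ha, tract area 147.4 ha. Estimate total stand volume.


Formula: Total Volume = Mean Volume per ha * Total Area
Total Volume = 221.7 m^3/ha * 147.4 ha
Total Volume = 32679 m^3

32679


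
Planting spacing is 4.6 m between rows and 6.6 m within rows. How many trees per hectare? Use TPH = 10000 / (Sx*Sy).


Formula: TPH = 10000 m^2/ha / (spacing_x * spacing_y)
Area per tree = 4.6 m * 6.6 m = 30.36 m^2
TPH = 10000 / 30.36 = 329 trees/ha

329


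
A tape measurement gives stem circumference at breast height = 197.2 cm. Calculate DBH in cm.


Formula: DBH = C / pi
DBH = 197.2 / pi
pi = 3.14159...
DBH = 62.8 cm

62.8


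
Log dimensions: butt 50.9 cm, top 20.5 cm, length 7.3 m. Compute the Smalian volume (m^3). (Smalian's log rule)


Smalian: V = (A1 + A2)/2 * L,  A = pi*(D/200)^2
A1 = pi*(50.9/200)^2 = 0.203482 m^2
A2 = pi*(20.5/200)^2 = 0.033006 m^2
V = (0.203482+0.033006)/2*7.3 = 0.8632 m^3

0.8632


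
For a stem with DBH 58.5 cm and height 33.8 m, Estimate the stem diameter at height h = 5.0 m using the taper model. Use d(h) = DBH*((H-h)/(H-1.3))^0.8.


Taper: d(h) = DBH * ((H - h) / (H - 1.3))^0.8
Numerator = H - h = 33.8 - 5.0 = 28.8 m
Denominator = H - 1.3 = 33.8 - 1.3 = 32.5 m
Ratio = 28.8 / 32.5 = 0.88615
d = 58.5 * 0.88615^0.8 = 53.1 cm

53.1


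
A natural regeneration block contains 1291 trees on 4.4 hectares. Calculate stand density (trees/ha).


Formula: Stand Density = N_trees / Area_ha
Density = 1291 trees / 4.4 ha
Density = 293 trees/ha

293


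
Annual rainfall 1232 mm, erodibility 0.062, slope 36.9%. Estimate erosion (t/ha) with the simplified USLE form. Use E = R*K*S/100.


Formula: E = R * K * S / 100  (simplified USLE)
R * K = 1232 * 0.062 = 76.384
E = 76.384 * 36.9 / 100 = 28.19 t/ha

28.19


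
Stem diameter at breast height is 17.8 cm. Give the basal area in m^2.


Formula: BA = pi * (DBH/2)^2 / 10000  (cm^2 to m^2)
Radius = DBH/2 = 17.8/2 = 8.9 cm
BA = pi * 8.9^2 / 10000
   = 248.8456 cm^2 / 10000
   = 0.0249 m^2

0.0249


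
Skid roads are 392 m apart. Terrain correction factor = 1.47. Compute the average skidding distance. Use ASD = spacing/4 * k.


Formula: ASD = (spacing / 4) * correction
Uncorrected distance = spacing / 4 = 392 / 4 = 98 m
ASD = 98 * 1.47 = 144 m

144


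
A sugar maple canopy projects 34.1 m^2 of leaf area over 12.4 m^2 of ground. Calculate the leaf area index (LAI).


Formula: LAI = total leaf area / ground area  (dimensionless)
LAI = 34.1 m^2 / 12.4 m^2
LAI = 2.75

2.75


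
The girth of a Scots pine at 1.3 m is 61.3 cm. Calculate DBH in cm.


Formula: DBH = C / pi
DBH = 61.3 / pi
pi = 3.14159...
DBH = 19.5 cm

19.5


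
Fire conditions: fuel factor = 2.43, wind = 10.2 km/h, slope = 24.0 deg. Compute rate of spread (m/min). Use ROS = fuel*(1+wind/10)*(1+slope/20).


Formula: ROS = fuel * (1 + wind/10) * (1 + slope/20)
Wind factor = 1 + 10.2/10 = 2.02
Slope factor = 1 + 24.0/20 = 2.2
ROS = 2.43 * 2.02 * 2.2 = 10.8 m/min

10.8


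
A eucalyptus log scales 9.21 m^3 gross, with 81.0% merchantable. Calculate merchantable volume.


Formula: MV = V_total * (merchantable_pct / 100)
Merchantable fraction = 81.0% / 100 = 0.81
MV = 9.21 m^3 * 0.81 = 7.46 m^3

7.46


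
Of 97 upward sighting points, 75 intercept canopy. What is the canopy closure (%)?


Formula: Canopy closure = covered points / total points * 100
Closure = 75 / 97 * 100
Closure = 0.7732 * 100 = 77.3%

77.3


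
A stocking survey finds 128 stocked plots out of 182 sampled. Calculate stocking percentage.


Formula: Stocking % = stocked plots / total plots * 100
Stocking = 128 / 182 * 100
Stocking = 0.7033 * 100 = 70.3%

70.3


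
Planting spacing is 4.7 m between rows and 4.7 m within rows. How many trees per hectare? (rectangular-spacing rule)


Formula: TPH = 10000 m^2/ha / (spacing_x * spacing_y)
Area per tree = 4.7 m * 4.7 m = 22.09 m^2
TPH = 10000 / 22.09 = 453 trees/ha

453


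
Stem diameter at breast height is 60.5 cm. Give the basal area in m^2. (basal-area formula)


Formula: BA = pi * (DBH/2)^2 / 10000  (cm^2 to m^2)
Radius = DBH/2 = 60.5/2 = 30.25 cm
BA = pi * 30.25^2 / 10000
   = 2874.7536 cm^2 / 10000
   = 0.2875 m^2

0.2875


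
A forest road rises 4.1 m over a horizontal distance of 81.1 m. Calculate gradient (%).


Formula: Gradient = rise / run * 100
Gradient = 4.1 / 81.1 * 100 = 5.1%

5.1


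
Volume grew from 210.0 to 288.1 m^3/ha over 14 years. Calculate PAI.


Formula: PAI = (V_T2 - V_T1) / (T2 - T1)
Volume increment = 288.1 - 210.0 = 78.1 m^3/ha
PAI = 78.1 / 14 = 5.58 m^3/ha/year

5.58


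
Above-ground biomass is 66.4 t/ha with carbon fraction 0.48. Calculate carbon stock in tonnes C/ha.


Formula: Carbon Stock = Biomass * Carbon Fraction
C = 66.4 t/ha * 0.48
C = 31.9 t C/ha

31.9


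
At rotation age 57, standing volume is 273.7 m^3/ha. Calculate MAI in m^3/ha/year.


Formula: MAI = Total Volume / Stand Age
MAI = 273.7 m^3/ha / 57 years
MAI = 4.8 m^3/ha/year

4.8


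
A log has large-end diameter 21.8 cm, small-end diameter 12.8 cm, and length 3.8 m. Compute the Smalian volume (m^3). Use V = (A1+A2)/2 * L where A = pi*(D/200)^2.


Smalian: V = (A1 + A2)/2 * L,  A = pi*(D/200)^2
A1 = pi*(21.8/200)^2 = 0.037325 m^2
A2 = pi*(12.8/200)^2 = 0.012868 m^2
V = (0.037325+0.012868)/2*3.8 = 0.0954 m^3

0.0954


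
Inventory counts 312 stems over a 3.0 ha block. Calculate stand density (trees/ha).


Formula: Stand Density = N_trees / Area_ha
Density = 312 trees / 3.0 ha
Density = 104 trees/ha

104


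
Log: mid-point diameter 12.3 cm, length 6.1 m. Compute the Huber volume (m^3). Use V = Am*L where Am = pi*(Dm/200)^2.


Huber: V = Am * L,  Am = pi*(Dm/200)^2
Am = pi*(12.3/200)^2 = 0.011882 m^2
V = 0.011882*6.1 = 0.0725 m^3

0.0725


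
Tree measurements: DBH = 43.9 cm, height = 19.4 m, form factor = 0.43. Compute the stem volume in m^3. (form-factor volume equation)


Formula: V = pi * (DBH/200)^2 * H * ff
Radius = DBH/200 = 43.9/200 = 0.2195 m
Radius^2 = 0.2195^2 = 0.04818025 m^2
V = pi * 0.04818025 * 19.4 * 0.43
V = 1.263 m^3

1.263


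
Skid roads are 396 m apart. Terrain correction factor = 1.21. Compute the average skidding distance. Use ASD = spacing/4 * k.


Formula: ASD = (spacing / 4) * correction
Uncorrected distance = spacing / 4 = 396 / 4 = 99 m
ASD = 99 * 1.21 = 120 m

120


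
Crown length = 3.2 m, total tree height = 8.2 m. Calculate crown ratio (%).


Formula: Crown Ratio = (Crown Length / Total Height) * 100
CR = (3.2 m / 8.2 m) * 100
CR = 0.3902 * 100 = 39.0%

39.0


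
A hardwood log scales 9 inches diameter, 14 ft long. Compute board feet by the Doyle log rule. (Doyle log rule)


Doyle: BF = (D - 4)^2 * L / 16
Adjusted diameter = 9 - 4 = 5 in
(D-4)^2 = 5^2 = 25
BF = 25 * 14 / 16 = 22 BF

22


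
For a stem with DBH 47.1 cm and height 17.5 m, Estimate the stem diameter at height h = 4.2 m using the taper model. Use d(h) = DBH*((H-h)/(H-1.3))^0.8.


Taper: d(h) = DBH * ((H - h) / (H - 1.3))^0.8
Numerator = H - h = 17.5 - 4.2 = 13.3 m
Denominator = H - 1.3 = 17.5 - 1.3 = 16.2 m
Ratio = 13.3 / 16.2 = 0.82099
d = 47.1 * 0.82099^0.8 = 40.2 cm

40.2


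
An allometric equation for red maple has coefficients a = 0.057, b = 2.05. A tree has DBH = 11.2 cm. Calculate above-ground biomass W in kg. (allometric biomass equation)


Formula: W = a * DBH^b  (allometric power law)
DBH^b = 11.2^2.05 = 141.5458
W = 0.057 * 141.5458 = 8.1 kg

8.1


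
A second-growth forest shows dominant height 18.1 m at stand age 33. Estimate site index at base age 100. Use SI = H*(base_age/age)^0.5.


Formula: SI = H_dom * (base_age / age)^0.5
Age ratio = 100 / 33 = 3.0303
sqrt(age_ratio) = 1.74078
SI = 18.1 * 1.74078 = 31.5 m

31.5


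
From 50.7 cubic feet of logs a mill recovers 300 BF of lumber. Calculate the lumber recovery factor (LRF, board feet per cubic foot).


Formula: LRF = Lumber Output (BF) / Log Input (ft^3)
LRF = 300 BF / 50.7 ft^3
LRF = 5.92 BF/ft^3

5.92


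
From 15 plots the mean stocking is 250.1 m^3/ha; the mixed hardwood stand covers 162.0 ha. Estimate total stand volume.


Formula: Total Volume = Mean Volume per ha * Total Area
Total Volume = 250.1 m^3/ha * 162.0 ha
Total Volume = 40516 m^3

40516


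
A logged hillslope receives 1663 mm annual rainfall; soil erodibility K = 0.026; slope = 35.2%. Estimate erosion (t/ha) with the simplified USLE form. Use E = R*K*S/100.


Formula: E = R * K * S / 100  (simplified USLE)
R * K = 1663 * 0.026 = 43.238
E = 43.238 * 35.2 / 100 = 15.22 t/ha

15.22


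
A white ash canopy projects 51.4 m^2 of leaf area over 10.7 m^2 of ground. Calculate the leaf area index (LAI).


Formula: LAI = total leaf area / ground area  (dimensionless)
LAI = 51.4 m^2 / 10.7 m^2
LAI = 4.8

4.8


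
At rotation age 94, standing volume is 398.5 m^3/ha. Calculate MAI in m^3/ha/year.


Formula: MAI = Total Volume / Stand Age
MAI = 398.5 m^3/ha / 94 years
MAI = 4.24 m^3/ha/year

4.24


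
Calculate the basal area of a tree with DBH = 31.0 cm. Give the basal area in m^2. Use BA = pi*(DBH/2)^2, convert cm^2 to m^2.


Formula: BA = pi * (DBH/2)^2 / 10000  (cm^2 to m^2)
Radius = DBH/2 = 31.0/2 = 15.5 cm
BA = pi * 15.5^2 / 10000
   = 754.7676 cm^2 / 10000
   = 0.0755 m^2

0.0755


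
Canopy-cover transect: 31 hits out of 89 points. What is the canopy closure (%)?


Formula: Canopy closure = covered points / total points * 100
Closure = 31 / 89 * 100
Closure = 0.3483 * 100 = 34.8%

34.8


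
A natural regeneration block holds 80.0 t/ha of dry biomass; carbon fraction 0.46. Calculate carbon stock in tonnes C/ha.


Formula: Carbon Stock = Biomass * Carbon Fraction
C = 80.0 t/ha * 0.46
C = 36.8 t C/ha

36.8


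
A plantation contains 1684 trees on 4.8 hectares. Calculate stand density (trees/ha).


Formula: Stand Density = N_trees / Area_ha
Density = 1684 trees / 4.8 ha
Density = 351 trees/ha

351


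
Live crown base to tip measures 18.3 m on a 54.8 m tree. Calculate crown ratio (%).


Formula: Crown Ratio = (Crown Length / Total Height) * 100
CR = (18.3 m / 54.8 m) * 100
CR = 0.3339 * 100 = 33.4%

33.4


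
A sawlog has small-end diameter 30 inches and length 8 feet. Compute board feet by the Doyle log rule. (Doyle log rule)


Doyle: BF = (D - 4)^2 * L / 16
Adjusted diameter = 30 - 4 = 26 in
(D-4)^2 = 26^2 = 676
BF = 676 * 8 / 16 = 338 BF

338


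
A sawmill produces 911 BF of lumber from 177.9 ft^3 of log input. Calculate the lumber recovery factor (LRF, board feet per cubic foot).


Formula: LRF = Lumber Output (BF) / Log Input (ft^3)
LRF = 911 BF / 177.9 ft^3
LRF = 5.12 BF/ft^3

5.12


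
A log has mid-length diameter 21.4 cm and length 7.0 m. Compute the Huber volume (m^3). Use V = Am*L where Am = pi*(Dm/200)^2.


Huber: V = Am * L,  Am = pi*(Dm/200)^2
Am = pi*(21.4/200)^2 = 0.035968 m^2
V = 0.035968*7.0 = 0.2518 m^3

0.2518


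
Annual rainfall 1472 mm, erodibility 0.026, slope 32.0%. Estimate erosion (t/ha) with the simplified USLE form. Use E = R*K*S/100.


Formula: E = R * K * S / 100  (simplified USLE)
R * K = 1472 * 0.026 = 38.272
E = 38.272 * 32.0 / 100 = 12.25 t/ha

12.25


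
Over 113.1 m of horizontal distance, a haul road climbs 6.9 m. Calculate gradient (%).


Formula: Gradient = rise / run * 100
Gradient = 6.9 / 113.1 * 100 = 6.1%

6.1
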